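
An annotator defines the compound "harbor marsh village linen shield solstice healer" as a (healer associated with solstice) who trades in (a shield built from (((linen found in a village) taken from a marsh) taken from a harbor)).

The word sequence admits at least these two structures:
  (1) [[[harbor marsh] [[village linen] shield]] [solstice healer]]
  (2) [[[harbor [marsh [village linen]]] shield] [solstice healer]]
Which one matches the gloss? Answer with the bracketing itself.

[[[harbor [marsh [village linen]]] shield] [solstice healer]]

The paraphrase's head is the "healer" part ("solstice healer"); its modifier is "harbor marsh village linen shield".
That top-level split, carried through the inner groups, gives [[[harbor [marsh [village linen]]] shield] [solstice healer]].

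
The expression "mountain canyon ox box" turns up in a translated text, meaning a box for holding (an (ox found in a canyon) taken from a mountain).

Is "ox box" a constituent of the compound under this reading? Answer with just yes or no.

no

The top-level split is [mountain canyon ox] [box]; the full structure is [[mountain [canyon ox]] box].
"ox box" straddles a constituent boundary, so it is not a single unit.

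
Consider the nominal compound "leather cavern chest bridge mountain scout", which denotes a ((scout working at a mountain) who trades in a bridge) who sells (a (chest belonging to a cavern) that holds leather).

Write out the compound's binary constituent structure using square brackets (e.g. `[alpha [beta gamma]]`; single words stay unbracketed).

[[leather [cavern chest]] [bridge [mountain scout]]]

Whole compound: head "scout" (specifically "bridge mountain scout"), modifier "leather cavern chest".
Inside "leather cavern chest": head "chest" (specifically "cavern chest"), modifier "leather".
Inside "cavern chest": head "chest", modifier "cavern".
Inside "bridge mountain scout": head "scout" (specifically "mountain scout"), modifier "bridge".
Inside "mountain scout": head "scout", modifier "mountain".
Putting it together: [[leather [cavern chest]] [bridge [mountain scout]]].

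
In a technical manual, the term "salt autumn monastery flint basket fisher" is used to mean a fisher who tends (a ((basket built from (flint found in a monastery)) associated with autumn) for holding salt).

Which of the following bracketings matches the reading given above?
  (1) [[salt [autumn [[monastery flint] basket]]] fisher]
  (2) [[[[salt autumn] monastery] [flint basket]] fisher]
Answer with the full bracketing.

The paraphrase's head is the "fisher" part ("fisher"); its modifier is "salt autumn monastery flint basket".
That top-level split, carried through the inner groups, gives [[salt [autumn [[monastery flint] basket]]] fisher].

[[salt [autumn [[monastery flint] basket]]] fisher]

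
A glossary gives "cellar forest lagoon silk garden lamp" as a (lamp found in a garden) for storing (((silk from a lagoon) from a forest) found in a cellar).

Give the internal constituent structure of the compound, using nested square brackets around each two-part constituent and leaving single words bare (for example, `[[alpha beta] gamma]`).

Whole compound: head "lamp" (specifically "garden lamp"), modifier "cellar forest lagoon silk".
"cellar forest lagoon silk" → head "silk" (specifically "forest lagoon silk"), modifier "cellar".
"forest lagoon silk" → head "silk" (specifically "lagoon silk"), modifier "forest".
"lagoon silk" → head "silk", modifier "lagoon".
"garden lamp" → head "lamp", modifier "garden".
Putting it together: [[cellar [forest [lagoon silk]]] [garden lamp]].

[[cellar [forest [lagoon silk]]] [garden lamp]]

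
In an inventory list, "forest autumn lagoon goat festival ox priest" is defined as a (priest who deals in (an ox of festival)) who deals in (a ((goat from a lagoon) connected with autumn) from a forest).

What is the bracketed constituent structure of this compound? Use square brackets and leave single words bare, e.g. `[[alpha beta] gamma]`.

[[forest [autumn [lagoon goat]]] [[festival ox] priest]]

The outermost head in the paraphrase is "priest" (specifically "festival ox priest"), modified by "forest autumn lagoon goat".
"forest autumn lagoon goat" → head "goat" (specifically "autumn lagoon goat"), modifier "forest".
"autumn lagoon goat" → head "goat" (specifically "lagoon goat"), modifier "autumn".
"lagoon goat" → head "goat", modifier "lagoon".
"festival ox priest" → head "priest", modifier "festival ox".
"festival ox" → head "ox", modifier "festival".
So the structure is [[forest [autumn [lagoon goat]]] [[festival ox] priest]].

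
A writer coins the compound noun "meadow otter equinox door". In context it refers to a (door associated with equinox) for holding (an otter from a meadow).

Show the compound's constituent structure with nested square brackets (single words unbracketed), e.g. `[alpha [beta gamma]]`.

[[meadow otter] [equinox door]]

At the top level: head "door" (specifically "equinox door"); modifier "meadow otter".
"meadow otter" → head "otter", modifier "meadow".
"equinox door" → head "door", modifier "equinox".
So the structure is [[meadow otter] [equinox door]].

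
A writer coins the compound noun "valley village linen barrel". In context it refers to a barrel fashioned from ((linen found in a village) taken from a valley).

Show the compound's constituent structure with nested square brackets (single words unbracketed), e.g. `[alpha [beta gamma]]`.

Whole compound: head "barrel", modifier "valley village linen".
Within "valley village linen", the head is "linen" (specifically "village linen") and the modifier is "valley".
Within "village linen", the head is "linen" and the modifier is "village".
Putting it together: [[valley [village linen]] barrel].

[[valley [village linen]] barrel]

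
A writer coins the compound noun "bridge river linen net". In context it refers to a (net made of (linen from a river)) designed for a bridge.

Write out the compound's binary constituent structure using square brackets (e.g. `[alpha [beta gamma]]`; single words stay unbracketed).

The outermost head in the paraphrase is "net" (specifically "river linen net"), modified by "bridge".
Within "river linen net", the head is "net" and the modifier is "river linen".
Within "river linen", the head is "linen" and the modifier is "river".
Putting it together: [bridge [[river linen] net]].

[bridge [[river linen] net]]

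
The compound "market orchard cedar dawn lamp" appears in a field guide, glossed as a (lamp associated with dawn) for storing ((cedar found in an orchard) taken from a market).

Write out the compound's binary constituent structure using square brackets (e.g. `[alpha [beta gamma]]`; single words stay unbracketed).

Overall it is a kind of lamp (specifically "dawn lamp"); the modifier is "market orchard cedar".
Inside "market orchard cedar": head "cedar" (specifically "orchard cedar"), modifier "market".
Inside "orchard cedar": head "cedar", modifier "orchard".
Inside "dawn lamp": head "lamp", modifier "dawn".
Putting it together: [[market [orchard cedar]] [dawn lamp]].

[[market [orchard cedar]] [dawn lamp]]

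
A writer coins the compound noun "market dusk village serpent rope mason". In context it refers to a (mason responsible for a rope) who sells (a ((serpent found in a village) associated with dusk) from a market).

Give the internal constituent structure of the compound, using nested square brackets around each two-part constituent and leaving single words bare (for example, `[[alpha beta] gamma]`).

At the top level: head "mason" (specifically "rope mason"); modifier "market dusk village serpent".
Inside "market dusk village serpent": head "serpent" (specifically "dusk village serpent"), modifier "market".
Inside "dusk village serpent": head "serpent" (specifically "village serpent"), modifier "dusk".
Inside "village serpent": head "serpent", modifier "village".
Inside "rope mason": head "mason", modifier "rope".
Putting it together: [[market [dusk [village serpent]]] [rope mason]].

[[market [dusk [village serpent]]] [rope mason]]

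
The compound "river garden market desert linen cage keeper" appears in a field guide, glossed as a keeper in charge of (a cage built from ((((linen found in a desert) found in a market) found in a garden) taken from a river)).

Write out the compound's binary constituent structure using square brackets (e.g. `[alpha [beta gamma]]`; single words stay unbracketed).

[[[river [garden [market [desert linen]]]] cage] keeper]

Whole compound: head "keeper", modifier "river garden market desert linen cage".
Inside "river garden market desert linen cage": head "cage", modifier "river garden market desert linen".
Inside "river garden market desert linen": head "linen" (specifically "garden market desert linen"), modifier "river".
Inside "garden market desert linen": head "linen" (specifically "market desert linen"), modifier "garden".
Inside "market desert linen": head "linen" (specifically "desert linen"), modifier "market".
Inside "desert linen": head "linen", modifier "desert".
Assembled: [[[river [garden [market [desert linen]]]] cage] keeper].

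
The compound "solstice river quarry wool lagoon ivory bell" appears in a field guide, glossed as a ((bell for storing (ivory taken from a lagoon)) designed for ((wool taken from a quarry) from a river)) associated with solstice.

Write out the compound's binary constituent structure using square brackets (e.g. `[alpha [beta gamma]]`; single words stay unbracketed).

[solstice [[river [quarry wool]] [[lagoon ivory] bell]]]

Whole compound: head "bell" (specifically "river quarry wool lagoon ivory bell"), modifier "solstice".
Inside "river quarry wool lagoon ivory bell": head "bell" (specifically "lagoon ivory bell"), modifier "river quarry wool".
Inside "river quarry wool": head "wool" (specifically "quarry wool"), modifier "river".
Inside "quarry wool": head "wool", modifier "quarry".
Inside "lagoon ivory bell": head "bell", modifier "lagoon ivory".
Inside "lagoon ivory": head "ivory", modifier "lagoon".
So the structure is [solstice [[river [quarry wool]] [[lagoon ivory] bell]]].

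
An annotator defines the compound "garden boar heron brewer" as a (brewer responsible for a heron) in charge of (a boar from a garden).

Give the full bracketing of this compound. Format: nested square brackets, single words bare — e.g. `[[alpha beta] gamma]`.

Overall it is a kind of brewer (specifically "heron brewer"); the modifier is "garden boar".
"garden boar" → head "boar", modifier "garden".
"heron brewer" → head "brewer", modifier "heron".
So the structure is [[garden boar] [heron brewer]].

[[garden boar] [heron brewer]]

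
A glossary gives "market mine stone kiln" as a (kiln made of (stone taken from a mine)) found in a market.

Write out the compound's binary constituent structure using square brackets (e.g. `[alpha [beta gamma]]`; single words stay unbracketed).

[market [[mine stone] kiln]]

Overall it is a kind of kiln (specifically "mine stone kiln"); the modifier is "market".
"mine stone kiln" → head "kiln", modifier "mine stone".
"mine stone" → head "stone", modifier "mine".
Putting it together: [market [[mine stone] kiln]].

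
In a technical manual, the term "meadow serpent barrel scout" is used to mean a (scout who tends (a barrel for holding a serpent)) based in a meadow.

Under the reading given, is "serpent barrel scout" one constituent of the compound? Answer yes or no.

yes

The paraphrase groups the words so that "serpent barrel scout" is one unit: it corresponds to a single parenthesized sub-phrase.
The full structure is [meadow [[serpent barrel] scout]], in which [serpent barrel scout] is a constituent.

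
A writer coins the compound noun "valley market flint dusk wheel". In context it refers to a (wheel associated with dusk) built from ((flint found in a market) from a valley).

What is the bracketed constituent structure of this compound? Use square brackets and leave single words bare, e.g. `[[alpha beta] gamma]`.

[[valley [market flint]] [dusk wheel]]

The outermost head in the paraphrase is "wheel" (specifically "dusk wheel"), modified by "valley market flint".
Inside "valley market flint": head "flint" (specifically "market flint"), modifier "valley".
Inside "market flint": head "flint", modifier "market".
Inside "dusk wheel": head "wheel", modifier "dusk".
Putting it together: [[valley [market flint]] [dusk wheel]].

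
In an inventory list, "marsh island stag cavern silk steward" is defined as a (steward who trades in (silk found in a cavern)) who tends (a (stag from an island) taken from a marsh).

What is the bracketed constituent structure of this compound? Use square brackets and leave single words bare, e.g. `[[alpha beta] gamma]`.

Whole compound: head "steward" (specifically "cavern silk steward"), modifier "marsh island stag".
"marsh island stag" → head "stag" (specifically "island stag"), modifier "marsh".
"island stag" → head "stag", modifier "island".
"cavern silk steward" → head "steward", modifier "cavern silk".
"cavern silk" → head "silk", modifier "cavern".
So the structure is [[marsh [island stag]] [[cavern silk] steward]].

[[marsh [island stag]] [[cavern silk] steward]]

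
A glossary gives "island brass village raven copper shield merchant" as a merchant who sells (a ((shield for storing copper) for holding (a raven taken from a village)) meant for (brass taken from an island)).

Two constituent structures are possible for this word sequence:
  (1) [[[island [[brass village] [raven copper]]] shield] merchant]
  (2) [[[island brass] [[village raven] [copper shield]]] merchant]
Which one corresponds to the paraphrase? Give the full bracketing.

The paraphrase's head is the "merchant" part ("merchant"); its modifier is "island brass village raven copper shield".
That top-level split, carried through the inner groups, gives [[[island brass] [[village raven] [copper shield]]] merchant].

[[[island brass] [[village raven] [copper shield]]] merchant]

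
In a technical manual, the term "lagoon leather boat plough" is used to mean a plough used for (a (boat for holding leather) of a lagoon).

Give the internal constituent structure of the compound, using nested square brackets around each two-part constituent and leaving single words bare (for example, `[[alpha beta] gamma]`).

[[lagoon [leather boat]] plough]

At the top level: head "plough"; modifier "lagoon leather boat".
Inside "lagoon leather boat": head "boat" (specifically "leather boat"), modifier "lagoon".
Inside "leather boat": head "boat", modifier "leather".
So the structure is [[lagoon [leather boat]] plough].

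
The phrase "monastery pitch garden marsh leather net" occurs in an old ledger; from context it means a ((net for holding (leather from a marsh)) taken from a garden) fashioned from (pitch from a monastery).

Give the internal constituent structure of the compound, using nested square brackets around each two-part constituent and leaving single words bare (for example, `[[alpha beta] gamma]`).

Whole compound: head "net" (specifically "garden marsh leather net"), modifier "monastery pitch".
Within "monastery pitch", the head is "pitch" and the modifier is "monastery".
Within "garden marsh leather net", the head is "net" (specifically "marsh leather net") and the modifier is "garden".
Within "marsh leather net", the head is "net" and the modifier is "marsh leather".
Within "marsh leather", the head is "leather" and the modifier is "marsh".
So the structure is [[monastery pitch] [garden [[marsh leather] net]]].

[[monastery pitch] [garden [[marsh leather] net]]]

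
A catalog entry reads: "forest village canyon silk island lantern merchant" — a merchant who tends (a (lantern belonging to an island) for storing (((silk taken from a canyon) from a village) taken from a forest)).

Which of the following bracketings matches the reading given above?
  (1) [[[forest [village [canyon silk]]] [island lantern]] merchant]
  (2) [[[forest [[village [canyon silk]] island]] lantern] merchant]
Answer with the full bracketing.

[[[forest [village [canyon silk]]] [island lantern]] merchant]

The paraphrase's head is the "merchant" part ("merchant"); its modifier is "forest village canyon silk island lantern".
That top-level split, carried through the inner groups, gives [[[forest [village [canyon silk]]] [island lantern]] merchant].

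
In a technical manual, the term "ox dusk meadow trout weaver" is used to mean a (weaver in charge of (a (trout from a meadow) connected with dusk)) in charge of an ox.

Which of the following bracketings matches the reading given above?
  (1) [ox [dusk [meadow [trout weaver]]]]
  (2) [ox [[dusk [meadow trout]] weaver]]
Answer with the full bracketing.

The paraphrase's head is the "weaver" part ("dusk meadow trout weaver"); its modifier is "ox".
That top-level split, carried through the inner groups, gives [ox [[dusk [meadow trout]] weaver]].

[ox [[dusk [meadow trout]] weaver]]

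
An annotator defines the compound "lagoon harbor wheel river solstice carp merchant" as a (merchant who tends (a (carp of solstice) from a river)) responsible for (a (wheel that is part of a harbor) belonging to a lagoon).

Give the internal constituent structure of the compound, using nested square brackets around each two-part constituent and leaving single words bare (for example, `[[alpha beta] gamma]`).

[[lagoon [harbor wheel]] [[river [solstice carp]] merchant]]

Overall it is a kind of merchant (specifically "river solstice carp merchant"); the modifier is "lagoon harbor wheel".
"lagoon harbor wheel" → head "wheel" (specifically "harbor wheel"), modifier "lagoon".
"harbor wheel" → head "wheel", modifier "harbor".
"river solstice carp merchant" → head "merchant", modifier "river solstice carp".
"river solstice carp" → head "carp" (specifically "solstice carp"), modifier "river".
"solstice carp" → head "carp", modifier "solstice".
Assembled: [[lagoon [harbor wheel]] [[river [solstice carp]] merchant]].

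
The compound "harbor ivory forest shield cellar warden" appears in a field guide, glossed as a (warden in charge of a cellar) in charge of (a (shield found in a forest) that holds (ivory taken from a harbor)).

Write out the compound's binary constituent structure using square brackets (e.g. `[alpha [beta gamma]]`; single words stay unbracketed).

Overall it is a kind of warden (specifically "cellar warden"); the modifier is "harbor ivory forest shield".
Inside "harbor ivory forest shield": head "shield" (specifically "forest shield"), modifier "harbor ivory".
Inside "harbor ivory": head "ivory", modifier "harbor".
Inside "forest shield": head "shield", modifier "forest".
Inside "cellar warden": head "warden", modifier "cellar".
So the structure is [[[harbor ivory] [forest shield]] [cellar warden]].

[[[harbor ivory] [forest shield]] [cellar warden]]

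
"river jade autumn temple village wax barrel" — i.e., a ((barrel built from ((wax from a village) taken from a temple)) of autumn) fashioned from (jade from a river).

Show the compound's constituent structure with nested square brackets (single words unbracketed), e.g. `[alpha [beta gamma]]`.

[[river jade] [autumn [[temple [village wax]] barrel]]]

Overall it is a kind of barrel (specifically "autumn temple village wax barrel"); the modifier is "river jade".
Inside "river jade": head "jade", modifier "river".
Inside "autumn temple village wax barrel": head "barrel" (specifically "temple village wax barrel"), modifier "autumn".
Inside "temple village wax barrel": head "barrel", modifier "temple village wax".
Inside "temple village wax": head "wax" (specifically "village wax"), modifier "temple".
Inside "village wax": head "wax", modifier "village".
Putting it together: [[river jade] [autumn [[temple [village wax]] barrel]]].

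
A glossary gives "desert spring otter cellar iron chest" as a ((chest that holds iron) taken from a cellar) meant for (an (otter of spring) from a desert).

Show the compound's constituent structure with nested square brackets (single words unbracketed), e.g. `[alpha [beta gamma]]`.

Whole compound: head "chest" (specifically "cellar iron chest"), modifier "desert spring otter".
Within "desert spring otter", the head is "otter" (specifically "spring otter") and the modifier is "desert".
Within "spring otter", the head is "otter" and the modifier is "spring".
Within "cellar iron chest", the head is "chest" (specifically "iron chest") and the modifier is "cellar".
Within "iron chest", the head is "chest" and the modifier is "iron".
Putting it together: [[desert [spring otter]] [cellar [iron chest]]].

[[desert [spring otter]] [cellar [iron chest]]]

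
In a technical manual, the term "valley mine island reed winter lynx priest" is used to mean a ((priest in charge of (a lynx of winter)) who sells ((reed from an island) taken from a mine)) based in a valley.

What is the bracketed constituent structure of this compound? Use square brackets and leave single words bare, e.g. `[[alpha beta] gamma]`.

[valley [[mine [island reed]] [[winter lynx] priest]]]

At the top level: head "priest" (specifically "mine island reed winter lynx priest"); modifier "valley".
Within "mine island reed winter lynx priest", the head is "priest" (specifically "winter lynx priest") and the modifier is "mine island reed".
Within "mine island reed", the head is "reed" (specifically "island reed") and the modifier is "mine".
Within "island reed", the head is "reed" and the modifier is "island".
Within "winter lynx priest", the head is "priest" and the modifier is "winter lynx".
Within "winter lynx", the head is "lynx" and the modifier is "winter".
So the structure is [valley [[mine [island reed]] [[winter lynx] priest]]].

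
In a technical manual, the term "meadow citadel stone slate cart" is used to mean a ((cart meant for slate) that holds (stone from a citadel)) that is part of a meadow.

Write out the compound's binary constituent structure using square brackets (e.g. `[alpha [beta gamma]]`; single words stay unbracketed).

[meadow [[citadel stone] [slate cart]]]

Overall it is a kind of cart (specifically "citadel stone slate cart"); the modifier is "meadow".
"citadel stone slate cart" → head "cart" (specifically "slate cart"), modifier "citadel stone".
"citadel stone" → head "stone", modifier "citadel".
"slate cart" → head "cart", modifier "slate".
Assembled: [meadow [[citadel stone] [slate cart]]].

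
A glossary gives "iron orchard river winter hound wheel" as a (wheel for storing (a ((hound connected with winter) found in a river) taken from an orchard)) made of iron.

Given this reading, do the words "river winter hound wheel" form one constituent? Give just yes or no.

The top-level split is [iron] [orchard river winter hound wheel]; the full structure is [iron [[orchard [river [winter hound]]] wheel]].
"river winter hound wheel" straddles a constituent boundary, so it is not a single unit.

no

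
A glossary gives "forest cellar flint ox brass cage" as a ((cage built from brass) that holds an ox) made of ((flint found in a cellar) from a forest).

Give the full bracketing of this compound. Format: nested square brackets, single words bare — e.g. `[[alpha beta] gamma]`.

At the top level: head "cage" (specifically "ox brass cage"); modifier "forest cellar flint".
Within "forest cellar flint", the head is "flint" (specifically "cellar flint") and the modifier is "forest".
Within "cellar flint", the head is "flint" and the modifier is "cellar".
Within "ox brass cage", the head is "cage" (specifically "brass cage") and the modifier is "ox".
Within "brass cage", the head is "cage" and the modifier is "brass".
Putting it together: [[forest [cellar flint]] [ox [brass cage]]].

[[forest [cellar flint]] [ox [brass cage]]]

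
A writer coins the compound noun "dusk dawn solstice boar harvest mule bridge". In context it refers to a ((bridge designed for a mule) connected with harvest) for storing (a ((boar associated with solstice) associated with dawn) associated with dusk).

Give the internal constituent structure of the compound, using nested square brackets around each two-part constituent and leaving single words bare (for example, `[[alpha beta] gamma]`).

Whole compound: head "bridge" (specifically "harvest mule bridge"), modifier "dusk dawn solstice boar".
Within "dusk dawn solstice boar", the head is "boar" (specifically "dawn solstice boar") and the modifier is "dusk".
Within "dawn solstice boar", the head is "boar" (specifically "solstice boar") and the modifier is "dawn".
Within "solstice boar", the head is "boar" and the modifier is "solstice".
Within "harvest mule bridge", the head is "bridge" (specifically "mule bridge") and the modifier is "harvest".
Within "mule bridge", the head is "bridge" and the modifier is "mule".
Assembled: [[dusk [dawn [solstice boar]]] [harvest [mule bridge]]].

[[dusk [dawn [solstice boar]]] [harvest [mule bridge]]]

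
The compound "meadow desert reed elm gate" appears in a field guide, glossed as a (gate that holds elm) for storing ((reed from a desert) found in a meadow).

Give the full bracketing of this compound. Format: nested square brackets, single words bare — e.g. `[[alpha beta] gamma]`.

The outermost head in the paraphrase is "gate" (specifically "elm gate"), modified by "meadow desert reed".
Inside "meadow desert reed": head "reed" (specifically "desert reed"), modifier "meadow".
Inside "desert reed": head "reed", modifier "desert".
Inside "elm gate": head "gate", modifier "elm".
Assembled: [[meadow [desert reed]] [elm gate]].

[[meadow [desert reed]] [elm gate]]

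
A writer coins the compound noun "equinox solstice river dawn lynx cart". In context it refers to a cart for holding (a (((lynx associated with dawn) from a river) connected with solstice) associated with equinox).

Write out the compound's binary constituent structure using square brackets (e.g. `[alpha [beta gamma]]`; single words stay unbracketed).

The outermost head in the paraphrase is "cart", modified by "equinox solstice river dawn lynx".
Inside "equinox solstice river dawn lynx": head "lynx" (specifically "solstice river dawn lynx"), modifier "equinox".
Inside "solstice river dawn lynx": head "lynx" (specifically "river dawn lynx"), modifier "solstice".
Inside "river dawn lynx": head "lynx" (specifically "dawn lynx"), modifier "river".
Inside "dawn lynx": head "lynx", modifier "dawn".
So the structure is [[equinox [solstice [river [dawn lynx]]]] cart].

[[equinox [solstice [river [dawn lynx]]]] cart]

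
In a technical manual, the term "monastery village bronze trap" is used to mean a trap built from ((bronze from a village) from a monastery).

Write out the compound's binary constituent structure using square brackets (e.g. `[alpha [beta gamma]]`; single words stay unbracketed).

Whole compound: head "trap", modifier "monastery village bronze".
Inside "monastery village bronze": head "bronze" (specifically "village bronze"), modifier "monastery".
Inside "village bronze": head "bronze", modifier "village".
So the structure is [[monastery [village bronze]] trap].

[[monastery [village bronze]] trap]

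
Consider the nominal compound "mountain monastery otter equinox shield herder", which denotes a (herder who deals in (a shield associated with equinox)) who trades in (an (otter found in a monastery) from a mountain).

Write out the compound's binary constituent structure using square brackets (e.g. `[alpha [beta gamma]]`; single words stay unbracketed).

[[mountain [monastery otter]] [[equinox shield] herder]]

Overall it is a kind of herder (specifically "equinox shield herder"); the modifier is "mountain monastery otter".
Inside "mountain monastery otter": head "otter" (specifically "monastery otter"), modifier "mountain".
Inside "monastery otter": head "otter", modifier "monastery".
Inside "equinox shield herder": head "herder", modifier "equinox shield".
Inside "equinox shield": head "shield", modifier "equinox".
So the structure is [[mountain [monastery otter]] [[equinox shield] herder]].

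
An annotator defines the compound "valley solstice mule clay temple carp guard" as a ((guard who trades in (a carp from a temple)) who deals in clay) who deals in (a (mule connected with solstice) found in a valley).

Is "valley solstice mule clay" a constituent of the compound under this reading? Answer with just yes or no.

The top-level split is [valley solstice mule] [clay temple carp guard]; the full structure is [[valley [solstice mule]] [clay [[temple carp] guard]]].
"valley solstice mule clay" straddles a constituent boundary, so it is not a single unit.

no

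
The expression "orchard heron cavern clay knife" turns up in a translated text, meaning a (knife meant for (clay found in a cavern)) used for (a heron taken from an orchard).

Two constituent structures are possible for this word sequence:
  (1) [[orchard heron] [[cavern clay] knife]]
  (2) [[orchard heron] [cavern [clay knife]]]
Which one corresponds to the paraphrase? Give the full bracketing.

The paraphrase's head is the "knife" part ("cavern clay knife"); its modifier is "orchard heron".
That top-level split, carried through the inner groups, gives [[orchard heron] [[cavern clay] knife]].

[[orchard heron] [[cavern clay] knife]]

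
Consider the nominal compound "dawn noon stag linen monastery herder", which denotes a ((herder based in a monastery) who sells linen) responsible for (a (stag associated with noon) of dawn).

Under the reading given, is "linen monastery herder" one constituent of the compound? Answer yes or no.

The paraphrase groups the words so that "linen monastery herder" is one unit: it corresponds to a single parenthesized sub-phrase.
The full structure is [[dawn [noon stag]] [linen [monastery herder]]], in which [linen monastery herder] is a constituent.

yes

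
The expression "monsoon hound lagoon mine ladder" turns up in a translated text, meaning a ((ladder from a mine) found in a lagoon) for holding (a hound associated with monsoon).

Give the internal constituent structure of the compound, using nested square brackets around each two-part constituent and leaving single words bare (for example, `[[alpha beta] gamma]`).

[[monsoon hound] [lagoon [mine ladder]]]

Whole compound: head "ladder" (specifically "lagoon mine ladder"), modifier "monsoon hound".
"monsoon hound" → head "hound", modifier "monsoon".
"lagoon mine ladder" → head "ladder" (specifically "mine ladder"), modifier "lagoon".
"mine ladder" → head "ladder", modifier "mine".
Putting it together: [[monsoon hound] [lagoon [mine ladder]]].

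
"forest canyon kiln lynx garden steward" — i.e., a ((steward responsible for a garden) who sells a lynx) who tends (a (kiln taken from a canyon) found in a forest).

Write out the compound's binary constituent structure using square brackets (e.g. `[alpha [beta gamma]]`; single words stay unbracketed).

[[forest [canyon kiln]] [lynx [garden steward]]]

Whole compound: head "steward" (specifically "lynx garden steward"), modifier "forest canyon kiln".
Inside "forest canyon kiln": head "kiln" (specifically "canyon kiln"), modifier "forest".
Inside "canyon kiln": head "kiln", modifier "canyon".
Inside "lynx garden steward": head "steward" (specifically "garden steward"), modifier "lynx".
Inside "garden steward": head "steward", modifier "garden".
So the structure is [[forest [canyon kiln]] [lynx [garden steward]]].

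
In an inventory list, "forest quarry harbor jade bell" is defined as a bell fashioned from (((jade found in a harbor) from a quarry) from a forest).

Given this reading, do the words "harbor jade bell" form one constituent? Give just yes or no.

The top-level split is [forest quarry harbor jade] [bell]; the full structure is [[forest [quarry [harbor jade]]] bell].
"harbor jade bell" straddles a constituent boundary, so it is not a single unit.

no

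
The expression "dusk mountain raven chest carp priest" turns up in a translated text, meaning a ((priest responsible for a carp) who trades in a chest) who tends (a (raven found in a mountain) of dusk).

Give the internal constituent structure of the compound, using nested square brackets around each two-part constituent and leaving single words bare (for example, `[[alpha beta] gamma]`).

[[dusk [mountain raven]] [chest [carp priest]]]

Overall it is a kind of priest (specifically "chest carp priest"); the modifier is "dusk mountain raven".
Inside "dusk mountain raven": head "raven" (specifically "mountain raven"), modifier "dusk".
Inside "mountain raven": head "raven", modifier "mountain".
Inside "chest carp priest": head "priest" (specifically "carp priest"), modifier "chest".
Inside "carp priest": head "priest", modifier "carp".
Assembled: [[dusk [mountain raven]] [chest [carp priest]]].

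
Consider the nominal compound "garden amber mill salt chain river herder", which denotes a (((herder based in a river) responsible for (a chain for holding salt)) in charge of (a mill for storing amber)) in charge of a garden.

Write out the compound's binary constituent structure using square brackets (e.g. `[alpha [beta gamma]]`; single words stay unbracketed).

Whole compound: head "herder" (specifically "amber mill salt chain river herder"), modifier "garden".
Inside "amber mill salt chain river herder": head "herder" (specifically "salt chain river herder"), modifier "amber mill".
Inside "amber mill": head "mill", modifier "amber".
Inside "salt chain river herder": head "herder" (specifically "river herder"), modifier "salt chain".
Inside "salt chain": head "chain", modifier "salt".
Inside "river herder": head "herder", modifier "river".
So the structure is [garden [[amber mill] [[salt chain] [river herder]]]].

[garden [[amber mill] [[salt chain] [river herder]]]]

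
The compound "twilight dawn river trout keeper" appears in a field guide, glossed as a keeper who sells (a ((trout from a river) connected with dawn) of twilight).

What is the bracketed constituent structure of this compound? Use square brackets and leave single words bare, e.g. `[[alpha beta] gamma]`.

[[twilight [dawn [river trout]]] keeper]

At the top level: head "keeper"; modifier "twilight dawn river trout".
Within "twilight dawn river trout", the head is "trout" (specifically "dawn river trout") and the modifier is "twilight".
Within "dawn river trout", the head is "trout" (specifically "river trout") and the modifier is "dawn".
Within "river trout", the head is "trout" and the modifier is "river".
Putting it together: [[twilight [dawn [river trout]]] keeper].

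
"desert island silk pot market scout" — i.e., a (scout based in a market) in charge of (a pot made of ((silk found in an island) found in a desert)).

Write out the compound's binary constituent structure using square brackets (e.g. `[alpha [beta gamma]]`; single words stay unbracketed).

[[[desert [island silk]] pot] [market scout]]

The outermost head in the paraphrase is "scout" (specifically "market scout"), modified by "desert island silk pot".
Inside "desert island silk pot": head "pot", modifier "desert island silk".
Inside "desert island silk": head "silk" (specifically "island silk"), modifier "desert".
Inside "island silk": head "silk", modifier "island".
Inside "market scout": head "scout", modifier "market".
Assembled: [[[desert [island silk]] pot] [market scout]].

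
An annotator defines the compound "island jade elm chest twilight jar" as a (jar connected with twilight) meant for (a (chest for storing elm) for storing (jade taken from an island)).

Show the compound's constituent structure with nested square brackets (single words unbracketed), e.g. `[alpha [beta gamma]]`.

[[[island jade] [elm chest]] [twilight jar]]

Whole compound: head "jar" (specifically "twilight jar"), modifier "island jade elm chest".
Inside "island jade elm chest": head "chest" (specifically "elm chest"), modifier "island jade".
Inside "island jade": head "jade", modifier "island".
Inside "elm chest": head "chest", modifier "elm".
Inside "twilight jar": head "jar", modifier "twilight".
Assembled: [[[island jade] [elm chest]] [twilight jar]].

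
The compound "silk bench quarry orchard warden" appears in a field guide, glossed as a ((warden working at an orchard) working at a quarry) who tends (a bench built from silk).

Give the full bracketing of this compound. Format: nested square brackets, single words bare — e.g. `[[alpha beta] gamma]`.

At the top level: head "warden" (specifically "quarry orchard warden"); modifier "silk bench".
Within "silk bench", the head is "bench" and the modifier is "silk".
Within "quarry orchard warden", the head is "warden" (specifically "orchard warden") and the modifier is "quarry".
Within "orchard warden", the head is "warden" and the modifier is "orchard".
So the structure is [[silk bench] [quarry [orchard warden]]].

[[silk bench] [quarry [orchard warden]]]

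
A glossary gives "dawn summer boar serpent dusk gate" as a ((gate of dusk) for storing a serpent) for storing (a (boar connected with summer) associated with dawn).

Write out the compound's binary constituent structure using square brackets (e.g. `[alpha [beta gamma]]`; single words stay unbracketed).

[[dawn [summer boar]] [serpent [dusk gate]]]

At the top level: head "gate" (specifically "serpent dusk gate"); modifier "dawn summer boar".
"dawn summer boar" → head "boar" (specifically "summer boar"), modifier "dawn".
"summer boar" → head "boar", modifier "summer".
"serpent dusk gate" → head "gate" (specifically "dusk gate"), modifier "serpent".
"dusk gate" → head "gate", modifier "dusk".
Assembled: [[dawn [summer boar]] [serpent [dusk gate]]].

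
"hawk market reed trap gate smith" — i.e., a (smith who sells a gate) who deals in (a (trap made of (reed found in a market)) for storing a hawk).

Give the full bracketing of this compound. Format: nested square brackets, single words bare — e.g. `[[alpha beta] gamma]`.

At the top level: head "smith" (specifically "gate smith"); modifier "hawk market reed trap".
Within "hawk market reed trap", the head is "trap" (specifically "market reed trap") and the modifier is "hawk".
Within "market reed trap", the head is "trap" and the modifier is "market reed".
Within "market reed", the head is "reed" and the modifier is "market".
Within "gate smith", the head is "smith" and the modifier is "gate".
So the structure is [[hawk [[market reed] trap]] [gate smith]].

[[hawk [[market reed] trap]] [gate smith]]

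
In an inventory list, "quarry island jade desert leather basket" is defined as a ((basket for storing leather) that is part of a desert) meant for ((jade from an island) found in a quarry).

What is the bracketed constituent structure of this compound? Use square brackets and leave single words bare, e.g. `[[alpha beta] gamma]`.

[[quarry [island jade]] [desert [leather basket]]]

Overall it is a kind of basket (specifically "desert leather basket"); the modifier is "quarry island jade".
"quarry island jade" → head "jade" (specifically "island jade"), modifier "quarry".
"island jade" → head "jade", modifier "island".
"desert leather basket" → head "basket" (specifically "leather basket"), modifier "desert".
"leather basket" → head "basket", modifier "leather".
Putting it together: [[quarry [island jade]] [desert [leather basket]]].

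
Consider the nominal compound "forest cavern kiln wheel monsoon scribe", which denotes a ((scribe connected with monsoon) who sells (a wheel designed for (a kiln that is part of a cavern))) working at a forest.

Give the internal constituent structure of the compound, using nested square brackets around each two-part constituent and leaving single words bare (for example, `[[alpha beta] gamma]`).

[forest [[[cavern kiln] wheel] [monsoon scribe]]]

Overall it is a kind of scribe (specifically "cavern kiln wheel monsoon scribe"); the modifier is "forest".
Within "cavern kiln wheel monsoon scribe", the head is "scribe" (specifically "monsoon scribe") and the modifier is "cavern kiln wheel".
Within "cavern kiln wheel", the head is "wheel" and the modifier is "cavern kiln".
Within "cavern kiln", the head is "kiln" and the modifier is "cavern".
Within "monsoon scribe", the head is "scribe" and the modifier is "monsoon".
So the structure is [forest [[[cavern kiln] wheel] [monsoon scribe]]].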